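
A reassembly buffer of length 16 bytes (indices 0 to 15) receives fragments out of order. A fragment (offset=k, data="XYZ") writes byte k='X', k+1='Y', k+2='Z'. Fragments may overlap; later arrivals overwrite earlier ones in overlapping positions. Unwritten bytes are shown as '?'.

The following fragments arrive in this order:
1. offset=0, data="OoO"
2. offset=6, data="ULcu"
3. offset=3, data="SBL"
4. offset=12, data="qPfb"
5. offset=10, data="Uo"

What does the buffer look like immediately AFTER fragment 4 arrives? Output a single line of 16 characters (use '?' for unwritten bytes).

Fragment 1: offset=0 data="OoO" -> buffer=OoO?????????????
Fragment 2: offset=6 data="ULcu" -> buffer=OoO???ULcu??????
Fragment 3: offset=3 data="SBL" -> buffer=OoOSBLULcu??????
Fragment 4: offset=12 data="qPfb" -> buffer=OoOSBLULcu??qPfb

Answer: OoOSBLULcu??qPfb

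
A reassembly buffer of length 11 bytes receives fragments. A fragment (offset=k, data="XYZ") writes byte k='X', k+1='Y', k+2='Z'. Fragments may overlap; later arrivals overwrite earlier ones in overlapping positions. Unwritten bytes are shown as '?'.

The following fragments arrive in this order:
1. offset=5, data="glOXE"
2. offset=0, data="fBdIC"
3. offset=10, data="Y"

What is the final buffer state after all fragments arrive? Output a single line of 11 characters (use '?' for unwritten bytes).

Fragment 1: offset=5 data="glOXE" -> buffer=?????glOXE?
Fragment 2: offset=0 data="fBdIC" -> buffer=fBdICglOXE?
Fragment 3: offset=10 data="Y" -> buffer=fBdICglOXEY

Answer: fBdICglOXEY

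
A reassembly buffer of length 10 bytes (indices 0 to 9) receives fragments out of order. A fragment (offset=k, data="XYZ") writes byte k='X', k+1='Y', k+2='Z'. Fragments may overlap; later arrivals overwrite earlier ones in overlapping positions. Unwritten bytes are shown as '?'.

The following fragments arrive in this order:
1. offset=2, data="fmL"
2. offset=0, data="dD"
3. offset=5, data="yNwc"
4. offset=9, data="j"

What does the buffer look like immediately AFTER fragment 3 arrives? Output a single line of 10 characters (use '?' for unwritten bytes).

Answer: dDfmLyNwc?

Derivation:
Fragment 1: offset=2 data="fmL" -> buffer=??fmL?????
Fragment 2: offset=0 data="dD" -> buffer=dDfmL?????
Fragment 3: offset=5 data="yNwc" -> buffer=dDfmLyNwc?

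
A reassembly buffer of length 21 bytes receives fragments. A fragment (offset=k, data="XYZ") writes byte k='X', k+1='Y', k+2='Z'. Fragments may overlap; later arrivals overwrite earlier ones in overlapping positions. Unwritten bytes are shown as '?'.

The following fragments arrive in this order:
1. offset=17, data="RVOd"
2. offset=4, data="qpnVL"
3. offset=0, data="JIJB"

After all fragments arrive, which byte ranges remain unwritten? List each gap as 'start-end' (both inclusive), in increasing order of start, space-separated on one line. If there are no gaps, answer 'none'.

Fragment 1: offset=17 len=4
Fragment 2: offset=4 len=5
Fragment 3: offset=0 len=4
Gaps: 9-16

Answer: 9-16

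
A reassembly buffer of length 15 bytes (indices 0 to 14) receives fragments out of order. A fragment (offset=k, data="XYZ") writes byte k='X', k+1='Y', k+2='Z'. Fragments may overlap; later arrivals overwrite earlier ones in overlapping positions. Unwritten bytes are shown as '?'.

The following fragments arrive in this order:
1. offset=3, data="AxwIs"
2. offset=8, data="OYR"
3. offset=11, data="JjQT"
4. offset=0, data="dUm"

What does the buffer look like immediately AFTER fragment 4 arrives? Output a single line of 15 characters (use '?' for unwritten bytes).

Answer: dUmAxwIsOYRJjQT

Derivation:
Fragment 1: offset=3 data="AxwIs" -> buffer=???AxwIs???????
Fragment 2: offset=8 data="OYR" -> buffer=???AxwIsOYR????
Fragment 3: offset=11 data="JjQT" -> buffer=???AxwIsOYRJjQT
Fragment 4: offset=0 data="dUm" -> buffer=dUmAxwIsOYRJjQT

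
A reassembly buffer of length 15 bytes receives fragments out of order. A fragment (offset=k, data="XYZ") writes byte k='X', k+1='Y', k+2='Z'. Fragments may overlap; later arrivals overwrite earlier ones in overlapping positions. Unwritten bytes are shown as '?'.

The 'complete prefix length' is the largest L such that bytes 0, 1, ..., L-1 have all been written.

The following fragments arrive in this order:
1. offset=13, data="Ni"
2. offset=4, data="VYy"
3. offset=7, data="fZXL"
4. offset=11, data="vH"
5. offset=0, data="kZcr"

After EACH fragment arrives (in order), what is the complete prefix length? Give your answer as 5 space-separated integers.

Answer: 0 0 0 0 15

Derivation:
Fragment 1: offset=13 data="Ni" -> buffer=?????????????Ni -> prefix_len=0
Fragment 2: offset=4 data="VYy" -> buffer=????VYy??????Ni -> prefix_len=0
Fragment 3: offset=7 data="fZXL" -> buffer=????VYyfZXL??Ni -> prefix_len=0
Fragment 4: offset=11 data="vH" -> buffer=????VYyfZXLvHNi -> prefix_len=0
Fragment 5: offset=0 data="kZcr" -> buffer=kZcrVYyfZXLvHNi -> prefix_len=15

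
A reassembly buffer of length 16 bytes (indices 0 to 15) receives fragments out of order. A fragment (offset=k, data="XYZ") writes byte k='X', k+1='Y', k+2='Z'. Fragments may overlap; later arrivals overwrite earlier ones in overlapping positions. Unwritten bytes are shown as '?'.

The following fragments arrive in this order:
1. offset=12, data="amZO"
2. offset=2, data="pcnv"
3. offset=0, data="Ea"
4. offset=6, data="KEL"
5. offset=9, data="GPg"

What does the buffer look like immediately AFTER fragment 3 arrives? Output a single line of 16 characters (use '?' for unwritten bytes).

Answer: Eapcnv??????amZO

Derivation:
Fragment 1: offset=12 data="amZO" -> buffer=????????????amZO
Fragment 2: offset=2 data="pcnv" -> buffer=??pcnv??????amZO
Fragment 3: offset=0 data="Ea" -> buffer=Eapcnv??????amZO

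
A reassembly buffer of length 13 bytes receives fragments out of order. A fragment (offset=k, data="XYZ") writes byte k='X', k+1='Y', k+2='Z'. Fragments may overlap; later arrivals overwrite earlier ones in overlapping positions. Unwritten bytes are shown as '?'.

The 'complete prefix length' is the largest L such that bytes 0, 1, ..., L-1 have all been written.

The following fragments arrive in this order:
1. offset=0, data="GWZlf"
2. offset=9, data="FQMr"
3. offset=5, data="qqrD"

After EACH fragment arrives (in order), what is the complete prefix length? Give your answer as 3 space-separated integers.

Fragment 1: offset=0 data="GWZlf" -> buffer=GWZlf???????? -> prefix_len=5
Fragment 2: offset=9 data="FQMr" -> buffer=GWZlf????FQMr -> prefix_len=5
Fragment 3: offset=5 data="qqrD" -> buffer=GWZlfqqrDFQMr -> prefix_len=13

Answer: 5 5 13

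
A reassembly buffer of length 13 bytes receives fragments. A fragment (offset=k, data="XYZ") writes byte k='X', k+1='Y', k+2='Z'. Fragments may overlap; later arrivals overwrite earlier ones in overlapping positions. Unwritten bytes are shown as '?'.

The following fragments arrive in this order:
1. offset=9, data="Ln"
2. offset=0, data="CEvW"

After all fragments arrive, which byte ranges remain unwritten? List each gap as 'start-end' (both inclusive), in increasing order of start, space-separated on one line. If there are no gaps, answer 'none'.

Fragment 1: offset=9 len=2
Fragment 2: offset=0 len=4
Gaps: 4-8 11-12

Answer: 4-8 11-12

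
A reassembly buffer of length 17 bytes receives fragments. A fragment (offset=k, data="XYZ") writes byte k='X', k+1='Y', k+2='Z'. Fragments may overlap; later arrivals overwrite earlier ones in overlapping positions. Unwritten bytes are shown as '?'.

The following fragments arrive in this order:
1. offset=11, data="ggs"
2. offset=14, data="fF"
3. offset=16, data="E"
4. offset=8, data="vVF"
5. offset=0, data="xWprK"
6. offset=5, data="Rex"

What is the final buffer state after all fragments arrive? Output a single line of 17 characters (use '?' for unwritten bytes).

Fragment 1: offset=11 data="ggs" -> buffer=???????????ggs???
Fragment 2: offset=14 data="fF" -> buffer=???????????ggsfF?
Fragment 3: offset=16 data="E" -> buffer=???????????ggsfFE
Fragment 4: offset=8 data="vVF" -> buffer=????????vVFggsfFE
Fragment 5: offset=0 data="xWprK" -> buffer=xWprK???vVFggsfFE
Fragment 6: offset=5 data="Rex" -> buffer=xWprKRexvVFggsfFE

Answer: xWprKRexvVFggsfFE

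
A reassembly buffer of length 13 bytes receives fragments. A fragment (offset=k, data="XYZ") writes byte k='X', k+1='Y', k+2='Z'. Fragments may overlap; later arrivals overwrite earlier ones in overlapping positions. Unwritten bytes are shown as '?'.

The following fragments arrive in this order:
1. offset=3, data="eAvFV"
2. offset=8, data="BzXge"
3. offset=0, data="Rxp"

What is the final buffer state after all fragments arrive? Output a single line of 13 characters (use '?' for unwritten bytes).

Answer: RxpeAvFVBzXge

Derivation:
Fragment 1: offset=3 data="eAvFV" -> buffer=???eAvFV?????
Fragment 2: offset=8 data="BzXge" -> buffer=???eAvFVBzXge
Fragment 3: offset=0 data="Rxp" -> buffer=RxpeAvFVBzXge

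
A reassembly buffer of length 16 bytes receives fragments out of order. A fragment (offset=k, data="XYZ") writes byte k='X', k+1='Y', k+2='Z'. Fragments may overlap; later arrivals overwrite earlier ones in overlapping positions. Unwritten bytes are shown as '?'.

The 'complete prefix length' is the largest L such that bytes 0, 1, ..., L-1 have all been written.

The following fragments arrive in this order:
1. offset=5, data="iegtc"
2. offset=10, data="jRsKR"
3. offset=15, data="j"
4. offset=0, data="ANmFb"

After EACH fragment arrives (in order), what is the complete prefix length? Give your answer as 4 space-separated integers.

Fragment 1: offset=5 data="iegtc" -> buffer=?????iegtc?????? -> prefix_len=0
Fragment 2: offset=10 data="jRsKR" -> buffer=?????iegtcjRsKR? -> prefix_len=0
Fragment 3: offset=15 data="j" -> buffer=?????iegtcjRsKRj -> prefix_len=0
Fragment 4: offset=0 data="ANmFb" -> buffer=ANmFbiegtcjRsKRj -> prefix_len=16

Answer: 0 0 0 16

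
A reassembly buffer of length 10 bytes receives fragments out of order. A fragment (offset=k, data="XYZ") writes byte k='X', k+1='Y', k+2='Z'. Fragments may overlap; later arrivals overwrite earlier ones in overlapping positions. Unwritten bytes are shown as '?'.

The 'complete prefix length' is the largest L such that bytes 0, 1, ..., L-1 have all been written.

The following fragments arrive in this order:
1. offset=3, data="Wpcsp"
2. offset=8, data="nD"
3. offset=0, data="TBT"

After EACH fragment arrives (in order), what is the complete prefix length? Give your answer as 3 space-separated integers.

Answer: 0 0 10

Derivation:
Fragment 1: offset=3 data="Wpcsp" -> buffer=???Wpcsp?? -> prefix_len=0
Fragment 2: offset=8 data="nD" -> buffer=???WpcspnD -> prefix_len=0
Fragment 3: offset=0 data="TBT" -> buffer=TBTWpcspnD -> prefix_len=10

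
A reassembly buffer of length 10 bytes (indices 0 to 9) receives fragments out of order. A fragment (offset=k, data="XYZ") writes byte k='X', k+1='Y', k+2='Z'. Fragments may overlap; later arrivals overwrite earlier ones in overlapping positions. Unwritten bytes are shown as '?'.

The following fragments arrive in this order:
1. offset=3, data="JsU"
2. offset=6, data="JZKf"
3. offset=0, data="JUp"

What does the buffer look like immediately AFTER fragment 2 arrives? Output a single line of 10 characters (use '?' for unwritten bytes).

Fragment 1: offset=3 data="JsU" -> buffer=???JsU????
Fragment 2: offset=6 data="JZKf" -> buffer=???JsUJZKf

Answer: ???JsUJZKf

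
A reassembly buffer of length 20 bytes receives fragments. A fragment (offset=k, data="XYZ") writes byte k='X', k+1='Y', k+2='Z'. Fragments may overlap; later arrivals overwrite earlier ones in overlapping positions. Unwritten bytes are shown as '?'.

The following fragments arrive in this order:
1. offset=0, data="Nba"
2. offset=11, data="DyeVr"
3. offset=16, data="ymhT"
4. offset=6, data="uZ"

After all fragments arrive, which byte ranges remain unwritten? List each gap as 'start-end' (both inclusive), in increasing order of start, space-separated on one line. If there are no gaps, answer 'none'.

Fragment 1: offset=0 len=3
Fragment 2: offset=11 len=5
Fragment 3: offset=16 len=4
Fragment 4: offset=6 len=2
Gaps: 3-5 8-10

Answer: 3-5 8-10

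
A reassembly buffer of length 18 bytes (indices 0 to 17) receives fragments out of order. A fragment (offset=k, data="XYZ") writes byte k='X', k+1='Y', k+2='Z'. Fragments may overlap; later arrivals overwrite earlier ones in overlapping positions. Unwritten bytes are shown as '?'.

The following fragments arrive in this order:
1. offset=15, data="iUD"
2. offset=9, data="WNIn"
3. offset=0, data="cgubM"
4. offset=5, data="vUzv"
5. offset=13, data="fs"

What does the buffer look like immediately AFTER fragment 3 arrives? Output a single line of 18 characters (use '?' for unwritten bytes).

Fragment 1: offset=15 data="iUD" -> buffer=???????????????iUD
Fragment 2: offset=9 data="WNIn" -> buffer=?????????WNIn??iUD
Fragment 3: offset=0 data="cgubM" -> buffer=cgubM????WNIn??iUD

Answer: cgubM????WNIn??iUD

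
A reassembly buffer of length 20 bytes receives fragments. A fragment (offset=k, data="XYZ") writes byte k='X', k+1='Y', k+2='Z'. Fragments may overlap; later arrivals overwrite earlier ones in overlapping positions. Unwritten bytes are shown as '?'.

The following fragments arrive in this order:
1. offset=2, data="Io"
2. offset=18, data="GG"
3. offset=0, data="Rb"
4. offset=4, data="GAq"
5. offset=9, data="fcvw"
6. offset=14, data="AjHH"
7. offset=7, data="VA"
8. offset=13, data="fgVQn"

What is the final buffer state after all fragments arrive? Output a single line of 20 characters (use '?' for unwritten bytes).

Answer: RbIoGAqVAfcvwfgVQnGG

Derivation:
Fragment 1: offset=2 data="Io" -> buffer=??Io????????????????
Fragment 2: offset=18 data="GG" -> buffer=??Io??????????????GG
Fragment 3: offset=0 data="Rb" -> buffer=RbIo??????????????GG
Fragment 4: offset=4 data="GAq" -> buffer=RbIoGAq???????????GG
Fragment 5: offset=9 data="fcvw" -> buffer=RbIoGAq??fcvw?????GG
Fragment 6: offset=14 data="AjHH" -> buffer=RbIoGAq??fcvw?AjHHGG
Fragment 7: offset=7 data="VA" -> buffer=RbIoGAqVAfcvw?AjHHGG
Fragment 8: offset=13 data="fgVQn" -> buffer=RbIoGAqVAfcvwfgVQnGG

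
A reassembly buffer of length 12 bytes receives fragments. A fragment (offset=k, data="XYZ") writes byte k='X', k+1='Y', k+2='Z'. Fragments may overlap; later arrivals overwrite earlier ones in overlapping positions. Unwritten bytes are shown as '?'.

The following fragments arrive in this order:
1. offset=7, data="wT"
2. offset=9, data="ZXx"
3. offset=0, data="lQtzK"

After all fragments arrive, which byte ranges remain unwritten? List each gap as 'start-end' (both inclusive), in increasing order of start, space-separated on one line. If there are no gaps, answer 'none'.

Fragment 1: offset=7 len=2
Fragment 2: offset=9 len=3
Fragment 3: offset=0 len=5
Gaps: 5-6

Answer: 5-6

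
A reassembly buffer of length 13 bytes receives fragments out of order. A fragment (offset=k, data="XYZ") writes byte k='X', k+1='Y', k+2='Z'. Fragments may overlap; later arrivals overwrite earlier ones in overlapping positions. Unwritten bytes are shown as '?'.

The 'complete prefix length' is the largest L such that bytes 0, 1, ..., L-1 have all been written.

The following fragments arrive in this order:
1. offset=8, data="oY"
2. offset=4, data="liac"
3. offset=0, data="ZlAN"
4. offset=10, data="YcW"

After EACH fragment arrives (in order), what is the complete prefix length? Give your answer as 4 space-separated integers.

Answer: 0 0 10 13

Derivation:
Fragment 1: offset=8 data="oY" -> buffer=????????oY??? -> prefix_len=0
Fragment 2: offset=4 data="liac" -> buffer=????liacoY??? -> prefix_len=0
Fragment 3: offset=0 data="ZlAN" -> buffer=ZlANliacoY??? -> prefix_len=10
Fragment 4: offset=10 data="YcW" -> buffer=ZlANliacoYYcW -> prefix_len=13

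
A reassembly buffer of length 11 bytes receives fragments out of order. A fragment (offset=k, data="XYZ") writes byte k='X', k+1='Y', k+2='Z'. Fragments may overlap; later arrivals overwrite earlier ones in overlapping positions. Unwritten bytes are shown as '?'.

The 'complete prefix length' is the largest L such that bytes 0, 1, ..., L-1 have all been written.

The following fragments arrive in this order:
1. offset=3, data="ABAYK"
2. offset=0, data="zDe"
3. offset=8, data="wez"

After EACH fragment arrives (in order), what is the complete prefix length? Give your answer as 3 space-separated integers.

Answer: 0 8 11

Derivation:
Fragment 1: offset=3 data="ABAYK" -> buffer=???ABAYK??? -> prefix_len=0
Fragment 2: offset=0 data="zDe" -> buffer=zDeABAYK??? -> prefix_len=8
Fragment 3: offset=8 data="wez" -> buffer=zDeABAYKwez -> prefix_len=11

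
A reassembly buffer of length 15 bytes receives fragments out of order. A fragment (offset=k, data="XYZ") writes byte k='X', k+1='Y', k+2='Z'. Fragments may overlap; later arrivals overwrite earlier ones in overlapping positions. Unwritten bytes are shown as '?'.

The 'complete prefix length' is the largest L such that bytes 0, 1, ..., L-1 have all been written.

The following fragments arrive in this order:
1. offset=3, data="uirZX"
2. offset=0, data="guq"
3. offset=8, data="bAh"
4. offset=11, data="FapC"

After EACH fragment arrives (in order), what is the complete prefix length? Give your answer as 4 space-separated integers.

Answer: 0 8 11 15

Derivation:
Fragment 1: offset=3 data="uirZX" -> buffer=???uirZX??????? -> prefix_len=0
Fragment 2: offset=0 data="guq" -> buffer=guquirZX??????? -> prefix_len=8
Fragment 3: offset=8 data="bAh" -> buffer=guquirZXbAh???? -> prefix_len=11
Fragment 4: offset=11 data="FapC" -> buffer=guquirZXbAhFapC -> prefix_len=15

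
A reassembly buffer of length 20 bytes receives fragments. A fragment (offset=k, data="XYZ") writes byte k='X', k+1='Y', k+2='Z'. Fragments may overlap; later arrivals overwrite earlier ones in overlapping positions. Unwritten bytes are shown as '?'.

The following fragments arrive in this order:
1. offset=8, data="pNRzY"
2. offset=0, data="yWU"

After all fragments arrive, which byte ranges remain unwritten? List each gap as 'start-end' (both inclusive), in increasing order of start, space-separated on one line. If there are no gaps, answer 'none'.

Answer: 3-7 13-19

Derivation:
Fragment 1: offset=8 len=5
Fragment 2: offset=0 len=3
Gaps: 3-7 13-19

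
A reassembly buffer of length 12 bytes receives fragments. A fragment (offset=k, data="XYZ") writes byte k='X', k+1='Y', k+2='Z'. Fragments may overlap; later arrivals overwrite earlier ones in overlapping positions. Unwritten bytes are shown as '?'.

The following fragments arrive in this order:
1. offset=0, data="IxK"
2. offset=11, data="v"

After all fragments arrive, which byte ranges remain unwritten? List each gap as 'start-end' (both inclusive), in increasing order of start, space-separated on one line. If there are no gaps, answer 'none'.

Fragment 1: offset=0 len=3
Fragment 2: offset=11 len=1
Gaps: 3-10

Answer: 3-10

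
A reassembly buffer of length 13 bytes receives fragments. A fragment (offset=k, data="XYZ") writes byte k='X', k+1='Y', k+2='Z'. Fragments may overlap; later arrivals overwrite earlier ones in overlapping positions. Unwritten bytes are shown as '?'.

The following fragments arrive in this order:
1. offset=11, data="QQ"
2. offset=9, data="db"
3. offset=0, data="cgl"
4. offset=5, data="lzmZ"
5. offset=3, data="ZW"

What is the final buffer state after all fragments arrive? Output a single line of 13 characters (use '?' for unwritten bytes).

Fragment 1: offset=11 data="QQ" -> buffer=???????????QQ
Fragment 2: offset=9 data="db" -> buffer=?????????dbQQ
Fragment 3: offset=0 data="cgl" -> buffer=cgl??????dbQQ
Fragment 4: offset=5 data="lzmZ" -> buffer=cgl??lzmZdbQQ
Fragment 5: offset=3 data="ZW" -> buffer=cglZWlzmZdbQQ

Answer: cglZWlzmZdbQQ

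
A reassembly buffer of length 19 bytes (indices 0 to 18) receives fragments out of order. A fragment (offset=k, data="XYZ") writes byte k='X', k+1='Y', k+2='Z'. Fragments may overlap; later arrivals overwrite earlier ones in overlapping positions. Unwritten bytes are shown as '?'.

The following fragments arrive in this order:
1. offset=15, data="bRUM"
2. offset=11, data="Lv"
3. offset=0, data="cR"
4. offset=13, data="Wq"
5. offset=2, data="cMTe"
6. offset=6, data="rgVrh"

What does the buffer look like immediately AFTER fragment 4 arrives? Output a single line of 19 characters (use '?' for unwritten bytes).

Answer: cR?????????LvWqbRUM

Derivation:
Fragment 1: offset=15 data="bRUM" -> buffer=???????????????bRUM
Fragment 2: offset=11 data="Lv" -> buffer=???????????Lv??bRUM
Fragment 3: offset=0 data="cR" -> buffer=cR?????????Lv??bRUM
Fragment 4: offset=13 data="Wq" -> buffer=cR?????????LvWqbRUM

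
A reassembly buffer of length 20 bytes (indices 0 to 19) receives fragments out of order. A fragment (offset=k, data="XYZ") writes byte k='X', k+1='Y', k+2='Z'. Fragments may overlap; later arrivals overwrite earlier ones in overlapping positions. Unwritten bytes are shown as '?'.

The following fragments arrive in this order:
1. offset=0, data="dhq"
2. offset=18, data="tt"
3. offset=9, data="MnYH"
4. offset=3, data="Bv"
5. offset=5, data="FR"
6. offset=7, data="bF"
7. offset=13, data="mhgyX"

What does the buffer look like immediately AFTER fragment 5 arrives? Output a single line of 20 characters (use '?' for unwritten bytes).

Fragment 1: offset=0 data="dhq" -> buffer=dhq?????????????????
Fragment 2: offset=18 data="tt" -> buffer=dhq???????????????tt
Fragment 3: offset=9 data="MnYH" -> buffer=dhq??????MnYH?????tt
Fragment 4: offset=3 data="Bv" -> buffer=dhqBv????MnYH?????tt
Fragment 5: offset=5 data="FR" -> buffer=dhqBvFR??MnYH?????tt

Answer: dhqBvFR??MnYH?????tt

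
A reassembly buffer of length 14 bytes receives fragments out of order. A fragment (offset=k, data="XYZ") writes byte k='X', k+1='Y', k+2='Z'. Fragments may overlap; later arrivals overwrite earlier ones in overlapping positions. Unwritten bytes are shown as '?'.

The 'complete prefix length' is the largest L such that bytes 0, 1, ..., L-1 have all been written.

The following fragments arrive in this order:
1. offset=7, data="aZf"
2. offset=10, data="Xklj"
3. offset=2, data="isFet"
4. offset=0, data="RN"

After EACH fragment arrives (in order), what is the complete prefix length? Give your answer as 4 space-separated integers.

Fragment 1: offset=7 data="aZf" -> buffer=???????aZf???? -> prefix_len=0
Fragment 2: offset=10 data="Xklj" -> buffer=???????aZfXklj -> prefix_len=0
Fragment 3: offset=2 data="isFet" -> buffer=??isFetaZfXklj -> prefix_len=0
Fragment 4: offset=0 data="RN" -> buffer=RNisFetaZfXklj -> prefix_len=14

Answer: 0 0 0 14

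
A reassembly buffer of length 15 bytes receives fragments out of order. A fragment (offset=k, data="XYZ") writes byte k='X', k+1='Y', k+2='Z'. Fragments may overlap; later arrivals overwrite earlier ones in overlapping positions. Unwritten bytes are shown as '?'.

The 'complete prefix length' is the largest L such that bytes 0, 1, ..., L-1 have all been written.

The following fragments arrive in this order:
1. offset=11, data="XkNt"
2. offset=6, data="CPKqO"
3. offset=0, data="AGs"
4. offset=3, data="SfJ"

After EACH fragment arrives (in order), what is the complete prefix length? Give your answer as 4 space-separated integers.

Fragment 1: offset=11 data="XkNt" -> buffer=???????????XkNt -> prefix_len=0
Fragment 2: offset=6 data="CPKqO" -> buffer=??????CPKqOXkNt -> prefix_len=0
Fragment 3: offset=0 data="AGs" -> buffer=AGs???CPKqOXkNt -> prefix_len=3
Fragment 4: offset=3 data="SfJ" -> buffer=AGsSfJCPKqOXkNt -> prefix_len=15

Answer: 0 0 3 15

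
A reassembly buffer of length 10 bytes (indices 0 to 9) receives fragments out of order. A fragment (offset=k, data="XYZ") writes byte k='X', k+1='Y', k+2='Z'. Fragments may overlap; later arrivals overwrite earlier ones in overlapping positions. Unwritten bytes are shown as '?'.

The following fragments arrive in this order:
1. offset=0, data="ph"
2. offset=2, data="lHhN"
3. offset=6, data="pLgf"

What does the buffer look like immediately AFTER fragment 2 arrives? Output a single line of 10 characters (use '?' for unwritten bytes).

Fragment 1: offset=0 data="ph" -> buffer=ph????????
Fragment 2: offset=2 data="lHhN" -> buffer=phlHhN????

Answer: phlHhN????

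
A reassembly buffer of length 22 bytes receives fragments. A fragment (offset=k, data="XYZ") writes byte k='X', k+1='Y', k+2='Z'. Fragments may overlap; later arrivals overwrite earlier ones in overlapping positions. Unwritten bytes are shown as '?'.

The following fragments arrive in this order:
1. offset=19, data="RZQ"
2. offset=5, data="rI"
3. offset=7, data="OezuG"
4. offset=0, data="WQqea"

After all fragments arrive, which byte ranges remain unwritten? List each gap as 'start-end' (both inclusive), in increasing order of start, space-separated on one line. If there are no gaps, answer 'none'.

Fragment 1: offset=19 len=3
Fragment 2: offset=5 len=2
Fragment 3: offset=7 len=5
Fragment 4: offset=0 len=5
Gaps: 12-18

Answer: 12-18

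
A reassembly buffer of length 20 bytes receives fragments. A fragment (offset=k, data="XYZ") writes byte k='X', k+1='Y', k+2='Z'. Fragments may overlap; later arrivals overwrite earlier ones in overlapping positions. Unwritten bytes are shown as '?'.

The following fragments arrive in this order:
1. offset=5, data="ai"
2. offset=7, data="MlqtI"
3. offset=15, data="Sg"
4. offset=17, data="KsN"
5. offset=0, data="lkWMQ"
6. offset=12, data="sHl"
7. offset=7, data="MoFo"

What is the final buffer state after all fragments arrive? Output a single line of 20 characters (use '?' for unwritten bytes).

Answer: lkWMQaiMoFoIsHlSgKsN

Derivation:
Fragment 1: offset=5 data="ai" -> buffer=?????ai?????????????
Fragment 2: offset=7 data="MlqtI" -> buffer=?????aiMlqtI????????
Fragment 3: offset=15 data="Sg" -> buffer=?????aiMlqtI???Sg???
Fragment 4: offset=17 data="KsN" -> buffer=?????aiMlqtI???SgKsN
Fragment 5: offset=0 data="lkWMQ" -> buffer=lkWMQaiMlqtI???SgKsN
Fragment 6: offset=12 data="sHl" -> buffer=lkWMQaiMlqtIsHlSgKsN
Fragment 7: offset=7 data="MoFo" -> buffer=lkWMQaiMoFoIsHlSgKsN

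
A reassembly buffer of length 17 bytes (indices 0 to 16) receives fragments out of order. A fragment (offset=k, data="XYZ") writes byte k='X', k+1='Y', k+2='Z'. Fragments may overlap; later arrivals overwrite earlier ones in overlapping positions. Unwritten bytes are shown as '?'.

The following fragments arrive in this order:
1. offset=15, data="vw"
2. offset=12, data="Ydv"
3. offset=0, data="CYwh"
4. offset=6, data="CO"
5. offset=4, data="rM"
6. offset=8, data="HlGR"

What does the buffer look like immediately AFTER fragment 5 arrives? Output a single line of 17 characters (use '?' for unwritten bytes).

Answer: CYwhrMCO????Ydvvw

Derivation:
Fragment 1: offset=15 data="vw" -> buffer=???????????????vw
Fragment 2: offset=12 data="Ydv" -> buffer=????????????Ydvvw
Fragment 3: offset=0 data="CYwh" -> buffer=CYwh????????Ydvvw
Fragment 4: offset=6 data="CO" -> buffer=CYwh??CO????Ydvvw
Fragment 5: offset=4 data="rM" -> buffer=CYwhrMCO????Ydvvw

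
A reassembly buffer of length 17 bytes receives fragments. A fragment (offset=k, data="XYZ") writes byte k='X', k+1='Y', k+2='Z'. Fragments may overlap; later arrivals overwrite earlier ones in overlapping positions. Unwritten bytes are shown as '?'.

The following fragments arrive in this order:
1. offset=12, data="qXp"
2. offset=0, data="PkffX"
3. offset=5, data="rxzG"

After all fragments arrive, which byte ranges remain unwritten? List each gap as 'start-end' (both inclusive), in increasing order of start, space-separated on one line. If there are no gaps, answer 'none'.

Fragment 1: offset=12 len=3
Fragment 2: offset=0 len=5
Fragment 3: offset=5 len=4
Gaps: 9-11 15-16

Answer: 9-11 15-16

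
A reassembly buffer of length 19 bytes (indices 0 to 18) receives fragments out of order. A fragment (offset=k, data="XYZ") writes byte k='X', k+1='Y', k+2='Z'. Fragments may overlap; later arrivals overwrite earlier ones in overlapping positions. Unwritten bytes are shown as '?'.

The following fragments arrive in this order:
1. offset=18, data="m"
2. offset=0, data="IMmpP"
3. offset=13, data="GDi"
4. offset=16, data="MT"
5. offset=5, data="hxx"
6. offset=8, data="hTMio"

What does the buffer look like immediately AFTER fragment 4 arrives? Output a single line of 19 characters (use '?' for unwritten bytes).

Fragment 1: offset=18 data="m" -> buffer=??????????????????m
Fragment 2: offset=0 data="IMmpP" -> buffer=IMmpP?????????????m
Fragment 3: offset=13 data="GDi" -> buffer=IMmpP????????GDi??m
Fragment 4: offset=16 data="MT" -> buffer=IMmpP????????GDiMTm

Answer: IMmpP????????GDiMTm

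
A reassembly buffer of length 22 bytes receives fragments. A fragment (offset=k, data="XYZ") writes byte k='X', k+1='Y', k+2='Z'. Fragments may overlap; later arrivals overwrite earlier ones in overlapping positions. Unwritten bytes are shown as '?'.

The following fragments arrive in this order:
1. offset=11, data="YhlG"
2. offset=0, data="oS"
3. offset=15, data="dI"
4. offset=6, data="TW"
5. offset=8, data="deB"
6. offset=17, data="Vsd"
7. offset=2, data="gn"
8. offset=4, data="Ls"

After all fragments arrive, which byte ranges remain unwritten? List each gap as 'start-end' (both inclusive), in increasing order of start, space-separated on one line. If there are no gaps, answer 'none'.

Answer: 20-21

Derivation:
Fragment 1: offset=11 len=4
Fragment 2: offset=0 len=2
Fragment 3: offset=15 len=2
Fragment 4: offset=6 len=2
Fragment 5: offset=8 len=3
Fragment 6: offset=17 len=3
Fragment 7: offset=2 len=2
Fragment 8: offset=4 len=2
Gaps: 20-21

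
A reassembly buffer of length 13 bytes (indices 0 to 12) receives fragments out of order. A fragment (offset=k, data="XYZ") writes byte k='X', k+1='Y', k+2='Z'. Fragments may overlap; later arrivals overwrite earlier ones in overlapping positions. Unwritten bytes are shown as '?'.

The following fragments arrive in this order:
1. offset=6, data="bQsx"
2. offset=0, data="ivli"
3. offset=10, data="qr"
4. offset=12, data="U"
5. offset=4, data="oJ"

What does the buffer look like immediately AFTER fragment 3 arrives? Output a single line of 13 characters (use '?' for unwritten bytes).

Fragment 1: offset=6 data="bQsx" -> buffer=??????bQsx???
Fragment 2: offset=0 data="ivli" -> buffer=ivli??bQsx???
Fragment 3: offset=10 data="qr" -> buffer=ivli??bQsxqr?

Answer: ivli??bQsxqr?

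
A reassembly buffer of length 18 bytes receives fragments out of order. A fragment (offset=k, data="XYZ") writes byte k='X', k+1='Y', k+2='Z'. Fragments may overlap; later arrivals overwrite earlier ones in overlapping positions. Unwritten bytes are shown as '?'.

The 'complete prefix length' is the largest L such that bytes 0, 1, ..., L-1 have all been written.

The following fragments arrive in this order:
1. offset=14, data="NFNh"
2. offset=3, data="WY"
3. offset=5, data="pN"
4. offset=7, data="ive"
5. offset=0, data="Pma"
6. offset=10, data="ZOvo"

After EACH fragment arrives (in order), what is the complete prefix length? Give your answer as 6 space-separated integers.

Fragment 1: offset=14 data="NFNh" -> buffer=??????????????NFNh -> prefix_len=0
Fragment 2: offset=3 data="WY" -> buffer=???WY?????????NFNh -> prefix_len=0
Fragment 3: offset=5 data="pN" -> buffer=???WYpN???????NFNh -> prefix_len=0
Fragment 4: offset=7 data="ive" -> buffer=???WYpNive????NFNh -> prefix_len=0
Fragment 5: offset=0 data="Pma" -> buffer=PmaWYpNive????NFNh -> prefix_len=10
Fragment 6: offset=10 data="ZOvo" -> buffer=PmaWYpNiveZOvoNFNh -> prefix_len=18

Answer: 0 0 0 0 10 18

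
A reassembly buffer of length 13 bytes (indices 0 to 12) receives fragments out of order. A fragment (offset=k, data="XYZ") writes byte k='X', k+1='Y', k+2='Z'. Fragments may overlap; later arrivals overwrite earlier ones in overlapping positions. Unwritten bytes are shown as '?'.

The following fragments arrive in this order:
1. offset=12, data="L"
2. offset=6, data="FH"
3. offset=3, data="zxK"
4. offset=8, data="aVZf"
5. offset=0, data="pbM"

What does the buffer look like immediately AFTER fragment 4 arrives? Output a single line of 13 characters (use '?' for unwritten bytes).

Answer: ???zxKFHaVZfL

Derivation:
Fragment 1: offset=12 data="L" -> buffer=????????????L
Fragment 2: offset=6 data="FH" -> buffer=??????FH????L
Fragment 3: offset=3 data="zxK" -> buffer=???zxKFH????L
Fragment 4: offset=8 data="aVZf" -> buffer=???zxKFHaVZfL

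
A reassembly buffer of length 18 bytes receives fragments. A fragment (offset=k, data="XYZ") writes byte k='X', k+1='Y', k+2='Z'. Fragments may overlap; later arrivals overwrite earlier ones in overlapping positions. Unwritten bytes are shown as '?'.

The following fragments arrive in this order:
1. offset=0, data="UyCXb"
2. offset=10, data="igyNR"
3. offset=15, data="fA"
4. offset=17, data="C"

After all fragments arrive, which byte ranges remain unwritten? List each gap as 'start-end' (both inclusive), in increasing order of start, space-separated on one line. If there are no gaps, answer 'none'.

Fragment 1: offset=0 len=5
Fragment 2: offset=10 len=5
Fragment 3: offset=15 len=2
Fragment 4: offset=17 len=1
Gaps: 5-9

Answer: 5-9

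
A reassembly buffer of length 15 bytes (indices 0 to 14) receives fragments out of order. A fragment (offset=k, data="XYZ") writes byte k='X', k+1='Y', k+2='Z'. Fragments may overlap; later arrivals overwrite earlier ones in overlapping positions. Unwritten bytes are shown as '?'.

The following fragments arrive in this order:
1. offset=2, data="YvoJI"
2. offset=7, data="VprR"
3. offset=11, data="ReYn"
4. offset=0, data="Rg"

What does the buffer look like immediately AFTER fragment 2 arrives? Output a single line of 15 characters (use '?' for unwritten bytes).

Fragment 1: offset=2 data="YvoJI" -> buffer=??YvoJI????????
Fragment 2: offset=7 data="VprR" -> buffer=??YvoJIVprR????

Answer: ??YvoJIVprR????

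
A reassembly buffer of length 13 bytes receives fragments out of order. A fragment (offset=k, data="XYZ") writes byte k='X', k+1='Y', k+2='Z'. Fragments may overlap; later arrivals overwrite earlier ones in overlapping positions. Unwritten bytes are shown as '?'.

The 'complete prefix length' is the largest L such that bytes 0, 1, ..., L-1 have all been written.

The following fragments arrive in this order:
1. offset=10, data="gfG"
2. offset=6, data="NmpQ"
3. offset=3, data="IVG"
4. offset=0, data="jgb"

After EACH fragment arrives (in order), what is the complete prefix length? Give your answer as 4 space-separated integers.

Answer: 0 0 0 13

Derivation:
Fragment 1: offset=10 data="gfG" -> buffer=??????????gfG -> prefix_len=0
Fragment 2: offset=6 data="NmpQ" -> buffer=??????NmpQgfG -> prefix_len=0
Fragment 3: offset=3 data="IVG" -> buffer=???IVGNmpQgfG -> prefix_len=0
Fragment 4: offset=0 data="jgb" -> buffer=jgbIVGNmpQgfG -> prefix_len=13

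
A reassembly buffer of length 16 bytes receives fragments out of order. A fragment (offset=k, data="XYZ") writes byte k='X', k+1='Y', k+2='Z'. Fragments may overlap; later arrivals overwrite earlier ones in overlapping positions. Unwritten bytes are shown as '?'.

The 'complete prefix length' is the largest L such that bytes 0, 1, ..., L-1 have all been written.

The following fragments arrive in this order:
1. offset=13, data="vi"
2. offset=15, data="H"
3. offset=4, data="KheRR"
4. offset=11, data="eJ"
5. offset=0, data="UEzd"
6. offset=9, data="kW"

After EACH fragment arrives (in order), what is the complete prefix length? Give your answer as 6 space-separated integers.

Fragment 1: offset=13 data="vi" -> buffer=?????????????vi? -> prefix_len=0
Fragment 2: offset=15 data="H" -> buffer=?????????????viH -> prefix_len=0
Fragment 3: offset=4 data="KheRR" -> buffer=????KheRR????viH -> prefix_len=0
Fragment 4: offset=11 data="eJ" -> buffer=????KheRR??eJviH -> prefix_len=0
Fragment 5: offset=0 data="UEzd" -> buffer=UEzdKheRR??eJviH -> prefix_len=9
Fragment 6: offset=9 data="kW" -> buffer=UEzdKheRRkWeJviH -> prefix_len=16

Answer: 0 0 0 0 9 16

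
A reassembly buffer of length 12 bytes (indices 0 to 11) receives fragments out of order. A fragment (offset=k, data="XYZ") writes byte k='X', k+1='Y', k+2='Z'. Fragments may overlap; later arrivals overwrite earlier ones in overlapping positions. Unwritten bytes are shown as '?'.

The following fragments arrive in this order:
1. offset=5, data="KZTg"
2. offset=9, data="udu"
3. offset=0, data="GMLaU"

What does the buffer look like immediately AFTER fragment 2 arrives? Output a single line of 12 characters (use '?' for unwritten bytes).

Fragment 1: offset=5 data="KZTg" -> buffer=?????KZTg???
Fragment 2: offset=9 data="udu" -> buffer=?????KZTgudu

Answer: ?????KZTgudu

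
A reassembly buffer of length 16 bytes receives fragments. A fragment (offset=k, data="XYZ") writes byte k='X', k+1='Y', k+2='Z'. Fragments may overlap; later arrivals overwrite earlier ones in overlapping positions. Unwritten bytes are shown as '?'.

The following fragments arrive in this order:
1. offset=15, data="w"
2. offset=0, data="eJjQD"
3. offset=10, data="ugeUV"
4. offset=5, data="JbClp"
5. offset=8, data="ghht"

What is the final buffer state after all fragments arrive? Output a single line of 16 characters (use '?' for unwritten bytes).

Answer: eJjQDJbCghhteUVw

Derivation:
Fragment 1: offset=15 data="w" -> buffer=???????????????w
Fragment 2: offset=0 data="eJjQD" -> buffer=eJjQD??????????w
Fragment 3: offset=10 data="ugeUV" -> buffer=eJjQD?????ugeUVw
Fragment 4: offset=5 data="JbClp" -> buffer=eJjQDJbClpugeUVw
Fragment 5: offset=8 data="ghht" -> buffer=eJjQDJbCghhteUVw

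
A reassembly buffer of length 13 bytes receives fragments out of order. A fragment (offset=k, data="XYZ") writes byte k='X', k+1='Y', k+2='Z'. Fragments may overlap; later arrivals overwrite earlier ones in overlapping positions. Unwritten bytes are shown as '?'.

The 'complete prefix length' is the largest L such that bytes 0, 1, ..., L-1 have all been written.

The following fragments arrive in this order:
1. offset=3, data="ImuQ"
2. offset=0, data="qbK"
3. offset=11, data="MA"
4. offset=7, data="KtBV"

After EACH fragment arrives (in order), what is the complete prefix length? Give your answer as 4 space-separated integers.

Fragment 1: offset=3 data="ImuQ" -> buffer=???ImuQ?????? -> prefix_len=0
Fragment 2: offset=0 data="qbK" -> buffer=qbKImuQ?????? -> prefix_len=7
Fragment 3: offset=11 data="MA" -> buffer=qbKImuQ????MA -> prefix_len=7
Fragment 4: offset=7 data="KtBV" -> buffer=qbKImuQKtBVMA -> prefix_len=13

Answer: 0 7 7 13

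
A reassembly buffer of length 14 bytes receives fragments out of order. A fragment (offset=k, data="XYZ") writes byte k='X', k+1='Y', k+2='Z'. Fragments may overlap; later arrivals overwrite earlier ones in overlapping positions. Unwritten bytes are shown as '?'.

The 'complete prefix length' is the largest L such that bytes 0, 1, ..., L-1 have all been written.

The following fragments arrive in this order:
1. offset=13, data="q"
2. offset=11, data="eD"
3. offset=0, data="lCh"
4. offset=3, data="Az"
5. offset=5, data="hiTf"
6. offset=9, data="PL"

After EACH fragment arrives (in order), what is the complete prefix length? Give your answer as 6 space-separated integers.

Answer: 0 0 3 5 9 14

Derivation:
Fragment 1: offset=13 data="q" -> buffer=?????????????q -> prefix_len=0
Fragment 2: offset=11 data="eD" -> buffer=???????????eDq -> prefix_len=0
Fragment 3: offset=0 data="lCh" -> buffer=lCh????????eDq -> prefix_len=3
Fragment 4: offset=3 data="Az" -> buffer=lChAz??????eDq -> prefix_len=5
Fragment 5: offset=5 data="hiTf" -> buffer=lChAzhiTf??eDq -> prefix_len=9
Fragment 6: offset=9 data="PL" -> buffer=lChAzhiTfPLeDq -> prefix_len=14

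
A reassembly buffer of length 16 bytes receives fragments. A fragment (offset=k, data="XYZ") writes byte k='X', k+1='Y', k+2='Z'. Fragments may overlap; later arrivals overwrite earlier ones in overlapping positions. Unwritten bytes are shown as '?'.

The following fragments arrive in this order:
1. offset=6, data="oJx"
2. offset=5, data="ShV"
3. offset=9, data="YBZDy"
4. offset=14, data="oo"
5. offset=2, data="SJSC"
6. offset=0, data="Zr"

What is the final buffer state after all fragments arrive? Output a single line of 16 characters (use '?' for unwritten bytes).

Fragment 1: offset=6 data="oJx" -> buffer=??????oJx???????
Fragment 2: offset=5 data="ShV" -> buffer=?????ShVx???????
Fragment 3: offset=9 data="YBZDy" -> buffer=?????ShVxYBZDy??
Fragment 4: offset=14 data="oo" -> buffer=?????ShVxYBZDyoo
Fragment 5: offset=2 data="SJSC" -> buffer=??SJSChVxYBZDyoo
Fragment 6: offset=0 data="Zr" -> buffer=ZrSJSChVxYBZDyoo

Answer: ZrSJSChVxYBZDyoo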